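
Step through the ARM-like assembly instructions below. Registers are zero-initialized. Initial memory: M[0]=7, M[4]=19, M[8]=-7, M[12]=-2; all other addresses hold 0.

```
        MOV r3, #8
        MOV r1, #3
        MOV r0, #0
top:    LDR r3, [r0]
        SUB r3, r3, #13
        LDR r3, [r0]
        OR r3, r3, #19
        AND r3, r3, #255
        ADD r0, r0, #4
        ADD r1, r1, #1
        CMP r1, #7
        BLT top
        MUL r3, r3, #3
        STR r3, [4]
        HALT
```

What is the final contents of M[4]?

MOV r3, #8 → r3=8
MOV r1, #3 → r1=3
MOV r0, #0 → r0=0
LDR r3, [r0] → r3=M[0]=7
SUB r3, r3, #13 → r3=7-13=-6
LDR r3, [r0] → r3=M[0]=7
OR r3, r3, #19 → r3=7|19=23
AND r3, r3, #255 → r3=23&255=23
ADD r0, r0, #4 → r0=0+4=4
ADD r1, r1, #1 → r1=3+1=4
CMP r1, #7  (cmp 4,7)
BLT top: taken
LDR r3, [r0] → r3=M[4]=19
SUB r3, r3, #13 → r3=19-13=6
LDR r3, [r0] → r3=M[4]=19
OR r3, r3, #19 → r3=19|19=19
AND r3, r3, #255 → r3=19&255=19
ADD r0, r0, #4 → r0=4+4=8
ADD r1, r1, #1 → r1=4+1=5
CMP r1, #7  (cmp 5,7)
BLT top: taken
LDR r3, [r0] → r3=M[8]=-7
SUB r3, r3, #13 → r3=(-7)-13=-20
LDR r3, [r0] → r3=M[8]=-7
OR r3, r3, #19 → r3=(-7)|19=-5
AND r3, r3, #255 → r3=(-5)&255=251
ADD r0, r0, #4 → r0=8+4=12
ADD r1, r1, #1 → r1=5+1=6
CMP r1, #7  (cmp 6,7)
BLT top: taken
LDR r3, [r0] → r3=M[12]=-2
SUB r3, r3, #13 → r3=(-2)-13=-15
LDR r3, [r0] → r3=M[12]=-2
OR r3, r3, #19 → r3=(-2)|19=-1
AND r3, r3, #255 → r3=(-1)&255=255
ADD r0, r0, #4 → r0=12+4=16
ADD r1, r1, #1 → r1=6+1=7
CMP r1, #7  (cmp 7,7)
BLT top: not taken
MUL r3, r3, #3 → r3=255*3=765
STR r3, [4] → M[4]=765
halt.

765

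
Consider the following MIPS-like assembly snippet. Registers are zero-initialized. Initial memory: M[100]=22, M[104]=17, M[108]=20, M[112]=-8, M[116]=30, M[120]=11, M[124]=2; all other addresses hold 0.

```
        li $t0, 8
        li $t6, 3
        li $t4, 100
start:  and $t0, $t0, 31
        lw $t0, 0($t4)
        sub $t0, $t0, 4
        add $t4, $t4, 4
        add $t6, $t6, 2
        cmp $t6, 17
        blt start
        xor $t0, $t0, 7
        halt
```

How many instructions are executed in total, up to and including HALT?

$t0=8
$t6=3
$t4=100
$t0=8&31=8
$t0=M[100]=22
$t0=22-4=18
$t4=100+4=104
$t6=3+2=5
cmp $t6, 17  (cmp 5,17)
blt start: taken
$t0=18&31=18
$t0=M[104]=17
$t0=17-4=13
$t4=104+4=108
$t6=5+2=7
cmp $t6, 17  (cmp 7,17)
blt start: taken
$t0=13&31=13
$t0=M[108]=20
$t0=20-4=16
$t4=108+4=112
$t6=7+2=9
cmp $t6, 17  (cmp 9,17)
blt start: taken
$t0=16&31=16
$t0=M[112]=-8
$t0=(-8)-4=-12
$t4=112+4=116
$t6=9+2=11
cmp $t6, 17  (cmp 11,17)
blt start: taken
$t0=(-12)&31=20
$t0=M[116]=30
$t0=30-4=26
$t4=116+4=120
$t6=11+2=13
cmp $t6, 17  (cmp 13,17)
blt start: taken
$t0=26&31=26
$t0=M[120]=11
$t0=11-4=7
$t4=120+4=124
$t6=13+2=15
cmp $t6, 17  (cmp 15,17)
blt start: taken
$t0=7&31=7
$t0=M[124]=2
$t0=2-4=-2
$t4=124+4=128
$t6=15+2=17
cmp $t6, 17  (cmp 17,17)
blt start: not taken
$t0=(-2)^7=-7
halt.
Total executed instructions: 54.

54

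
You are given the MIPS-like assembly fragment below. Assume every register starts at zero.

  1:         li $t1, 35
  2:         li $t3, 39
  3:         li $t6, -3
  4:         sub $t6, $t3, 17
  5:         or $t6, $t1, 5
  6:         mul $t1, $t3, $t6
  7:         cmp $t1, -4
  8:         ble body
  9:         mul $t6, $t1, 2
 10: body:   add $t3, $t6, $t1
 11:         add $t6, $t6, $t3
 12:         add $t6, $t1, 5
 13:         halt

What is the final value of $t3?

li $t1, 35 → $t1=35
li $t3, 39 → $t3=39
li $t6, -3 → $t6=-3
sub $t6, $t3, 17 → $t6=39-17=22
or $t6, $t1, 5 → $t6=35|5=39
mul $t1, $t3, $t6 → $t1=39*39=1521
cmp $t1, -4  (cmp 1521,-4)
ble body: not taken
mul $t6, $t1, 2 → $t6=1521*2=3042
add $t3, $t6, $t1 → $t3=3042+1521=4563
add $t6, $t6, $t3 → $t6=3042+4563=7605
add $t6, $t1, 5 → $t6=1521+5=1526
halt.

4563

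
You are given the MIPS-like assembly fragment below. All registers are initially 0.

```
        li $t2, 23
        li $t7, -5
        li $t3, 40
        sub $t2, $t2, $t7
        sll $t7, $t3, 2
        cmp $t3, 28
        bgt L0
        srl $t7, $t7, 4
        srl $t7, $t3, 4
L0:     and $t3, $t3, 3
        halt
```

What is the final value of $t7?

160

after li $t2, 23: $t2=23
after li $t7, -5: $t7=-5
after li $t3, 40: $t3=40
after sub $t2, $t2, $t7: $t2=23-(-5)=28
after sll $t7, $t3, 2: $t7=40<<2=160
cmp $t3, 28  (cmp 40,28)
bgt L0: taken
after and $t3, $t3, 3: $t3=40&3=0
halt.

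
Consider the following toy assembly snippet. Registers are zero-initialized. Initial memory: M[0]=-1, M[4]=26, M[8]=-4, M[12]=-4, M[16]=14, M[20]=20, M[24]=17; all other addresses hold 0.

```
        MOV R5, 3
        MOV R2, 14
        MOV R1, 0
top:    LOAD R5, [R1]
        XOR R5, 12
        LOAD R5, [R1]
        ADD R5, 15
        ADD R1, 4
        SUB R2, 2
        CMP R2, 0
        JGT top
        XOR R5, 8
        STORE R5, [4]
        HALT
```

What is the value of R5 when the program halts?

after MOV R5, 3: R5=3
after MOV R2, 14: R2=14
after MOV R1, 0: R1=0
after LOAD R5, [R1]: R5=M[0]=-1
after XOR R5, 12: R5=(-1)^12=-13
after LOAD R5, [R1]: R5=M[0]=-1
after ADD R5, 15: R5=(-1)+15=14
after ADD R1, 4: R1=0+4=4
after SUB R2, 2: R2=14-2=12
CMP R2, 0  (cmp 12,0)
JGT top: taken
after LOAD R5, [R1]: R5=M[4]=26
after XOR R5, 12: R5=26^12=22
after LOAD R5, [R1]: R5=M[4]=26
after ADD R5, 15: R5=26+15=41
after ADD R1, 4: R1=4+4=8
after SUB R2, 2: R2=12-2=10
CMP R2, 0  (cmp 10,0)
JGT top: taken
after LOAD R5, [R1]: R5=M[8]=-4
after XOR R5, 12: R5=(-4)^12=-16
after LOAD R5, [R1]: R5=M[8]=-4
after ADD R5, 15: R5=(-4)+15=11
after ADD R1, 4: R1=8+4=12
after SUB R2, 2: R2=10-2=8
CMP R2, 0  (cmp 8,0)
JGT top: taken
after LOAD R5, [R1]: R5=M[12]=-4
after XOR R5, 12: R5=(-4)^12=-16
after LOAD R5, [R1]: R5=M[12]=-4
after ADD R5, 15: R5=(-4)+15=11
after ADD R1, 4: R1=12+4=16
after SUB R2, 2: R2=8-2=6
CMP R2, 0  (cmp 6,0)
JGT top: taken
after LOAD R5, [R1]: R5=M[16]=14
after XOR R5, 12: R5=14^12=2
after LOAD R5, [R1]: R5=M[16]=14
after ADD R5, 15: R5=14+15=29
after ADD R1, 4: R1=16+4=20
after SUB R2, 2: R2=6-2=4
CMP R2, 0  (cmp 4,0)
JGT top: taken
after LOAD R5, [R1]: R5=M[20]=20
after XOR R5, 12: R5=20^12=24
after LOAD R5, [R1]: R5=M[20]=20
after ADD R5, 15: R5=20+15=35
after ADD R1, 4: R1=20+4=24
after SUB R2, 2: R2=4-2=2
CMP R2, 0  (cmp 2,0)
JGT top: taken
after LOAD R5, [R1]: R5=M[24]=17
after XOR R5, 12: R5=17^12=29
after LOAD R5, [R1]: R5=M[24]=17
after ADD R5, 15: R5=17+15=32
after ADD R1, 4: R1=24+4=28
after SUB R2, 2: R2=2-2=0
CMP R2, 0  (cmp 0,0)
JGT top: not taken
after XOR R5, 8: R5=32^8=40
STORE R5, [4] → M[4]=40
halt.

40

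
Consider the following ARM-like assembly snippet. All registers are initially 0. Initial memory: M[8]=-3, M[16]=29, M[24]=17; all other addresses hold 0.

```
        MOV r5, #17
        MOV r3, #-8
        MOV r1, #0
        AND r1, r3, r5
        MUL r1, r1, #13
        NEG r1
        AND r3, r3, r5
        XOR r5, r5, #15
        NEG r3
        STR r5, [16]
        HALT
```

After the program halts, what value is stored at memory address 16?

30

MOV r5, #17 → r5=17
MOV r3, #-8 → r3=-8
MOV r1, #0 → r1=0
AND r1, r3, r5 → r1=(-8)&17=16
MUL r1, r1, #13 → r1=16*13=208
NEG r1 → r1=-(208)=-208
AND r3, r3, r5 → r3=(-8)&17=16
XOR r5, r5, #15 → r5=17^15=30
NEG r3 → r3=-(16)=-16
STR r5, [16] → M[16]=30
halt.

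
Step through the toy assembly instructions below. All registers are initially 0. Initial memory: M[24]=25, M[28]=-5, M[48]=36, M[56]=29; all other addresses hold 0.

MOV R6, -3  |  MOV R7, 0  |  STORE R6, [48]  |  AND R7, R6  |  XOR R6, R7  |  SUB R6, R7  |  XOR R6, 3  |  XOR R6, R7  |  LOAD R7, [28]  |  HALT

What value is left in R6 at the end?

-2

after MOV R6, -3: R6=-3
after MOV R7, 0: R7=0
STORE R6, [48] → M[48]=-3
after AND R7, R6: R7=0&(-3)=0
after XOR R6, R7: R6=(-3)^0=-3
after SUB R6, R7: R6=(-3)-0=-3
after XOR R6, 3: R6=(-3)^3=-2
after XOR R6, R7: R6=(-2)^0=-2
after LOAD R7, [28]: R7=M[28]=-5
halt.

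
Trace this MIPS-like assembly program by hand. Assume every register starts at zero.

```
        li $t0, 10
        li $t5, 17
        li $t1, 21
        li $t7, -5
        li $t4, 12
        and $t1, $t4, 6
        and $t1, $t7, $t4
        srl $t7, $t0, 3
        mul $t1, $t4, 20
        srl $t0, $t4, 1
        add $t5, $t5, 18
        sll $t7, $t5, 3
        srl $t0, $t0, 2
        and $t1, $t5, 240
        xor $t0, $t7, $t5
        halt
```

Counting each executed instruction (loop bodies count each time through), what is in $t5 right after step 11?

35

after li $t0, 10: $t0=10
after li $t5, 17: $t5=17
after li $t1, 21: $t1=21
after li $t7, -5: $t7=-5
after li $t4, 12: $t4=12
after and $t1, $t4, 6: $t1=12&6=4
after and $t1, $t7, $t4: $t1=(-5)&12=8
after srl $t7, $t0, 3: $t7=10>>3=1
after mul $t1, $t4, 20: $t1=12*20=240
after srl $t0, $t4, 1: $t0=12>>1=6
after add $t5, $t5, 18: $t5=17+18=35
After step 11: $t5 = 35.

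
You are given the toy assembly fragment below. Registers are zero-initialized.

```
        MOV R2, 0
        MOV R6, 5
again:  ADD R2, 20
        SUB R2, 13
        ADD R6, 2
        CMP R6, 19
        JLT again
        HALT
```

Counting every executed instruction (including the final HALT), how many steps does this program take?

after MOV R2, 0: R2=0
after MOV R6, 5: R6=5
after ADD R2, 20: R2=0+20=20
after SUB R2, 13: R2=20-13=7
after ADD R6, 2: R6=5+2=7
CMP R6, 19  (cmp 7,19)
JLT again: taken
after ADD R2, 20: R2=7+20=27
after SUB R2, 13: R2=27-13=14
after ADD R6, 2: R6=7+2=9
CMP R6, 19  (cmp 9,19)
JLT again: taken
after ADD R2, 20: R2=14+20=34
after SUB R2, 13: R2=34-13=21
after ADD R6, 2: R6=9+2=11
CMP R6, 19  (cmp 11,19)
JLT again: taken
after ADD R2, 20: R2=21+20=41
after SUB R2, 13: R2=41-13=28
after ADD R6, 2: R6=11+2=13
CMP R6, 19  (cmp 13,19)
JLT again: taken
after ADD R2, 20: R2=28+20=48
after SUB R2, 13: R2=48-13=35
after ADD R6, 2: R6=13+2=15
CMP R6, 19  (cmp 15,19)
JLT again: taken
after ADD R2, 20: R2=35+20=55
after SUB R2, 13: R2=55-13=42
after ADD R6, 2: R6=15+2=17
CMP R6, 19  (cmp 17,19)
JLT again: taken
after ADD R2, 20: R2=42+20=62
after SUB R2, 13: R2=62-13=49
after ADD R6, 2: R6=17+2=19
CMP R6, 19  (cmp 19,19)
JLT again: not taken
halt.
Total executed instructions: 38.

38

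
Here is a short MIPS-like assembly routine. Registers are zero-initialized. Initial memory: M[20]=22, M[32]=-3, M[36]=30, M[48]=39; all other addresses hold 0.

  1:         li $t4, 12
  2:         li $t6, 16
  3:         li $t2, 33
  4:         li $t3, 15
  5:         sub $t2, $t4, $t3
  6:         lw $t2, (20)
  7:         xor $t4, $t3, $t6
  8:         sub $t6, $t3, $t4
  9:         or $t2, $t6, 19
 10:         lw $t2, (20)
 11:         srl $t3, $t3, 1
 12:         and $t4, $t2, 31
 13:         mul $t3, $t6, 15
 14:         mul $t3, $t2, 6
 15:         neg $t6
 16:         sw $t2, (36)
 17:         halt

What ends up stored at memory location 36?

li $t4, 12 → $t4=12
li $t6, 16 → $t6=16
li $t2, 33 → $t2=33
li $t3, 15 → $t3=15
sub $t2, $t4, $t3 → $t2=12-15=-3
lw $t2, (20) → $t2=M[20]=22
xor $t4, $t3, $t6 → $t4=15^16=31
sub $t6, $t3, $t4 → $t6=15-31=-16
or $t2, $t6, 19 → $t2=(-16)|19=-13
lw $t2, (20) → $t2=M[20]=22
srl $t3, $t3, 1 → $t3=15>>1=7
and $t4, $t2, 31 → $t4=22&31=22
mul $t3, $t6, 15 → $t3=(-16)*15=-240
mul $t3, $t2, 6 → $t3=22*6=132
neg $t6 → $t6=-(-16)=16
sw $t2, (36) → M[36]=22
halt.

22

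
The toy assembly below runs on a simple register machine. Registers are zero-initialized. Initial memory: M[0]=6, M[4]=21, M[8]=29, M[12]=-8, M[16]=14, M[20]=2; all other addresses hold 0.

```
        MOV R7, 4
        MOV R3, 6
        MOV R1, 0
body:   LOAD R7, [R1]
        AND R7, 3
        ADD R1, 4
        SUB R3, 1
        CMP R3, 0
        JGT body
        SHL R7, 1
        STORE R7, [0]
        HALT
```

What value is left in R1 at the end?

MOV R7, 4 → R7=4
MOV R3, 6 → R3=6
MOV R1, 0 → R1=0
LOAD R7, [R1] → R7=M[0]=6
AND R7, 3 → R7=6&3=2
ADD R1, 4 → R1=0+4=4
SUB R3, 1 → R3=6-1=5
CMP R3, 0  (cmp 5,0)
JGT body: taken
LOAD R7, [R1] → R7=M[4]=21
AND R7, 3 → R7=21&3=1
ADD R1, 4 → R1=4+4=8
SUB R3, 1 → R3=5-1=4
CMP R3, 0  (cmp 4,0)
JGT body: taken
LOAD R7, [R1] → R7=M[8]=29
AND R7, 3 → R7=29&3=1
ADD R1, 4 → R1=8+4=12
SUB R3, 1 → R3=4-1=3
CMP R3, 0  (cmp 3,0)
JGT body: taken
LOAD R7, [R1] → R7=M[12]=-8
AND R7, 3 → R7=(-8)&3=0
ADD R1, 4 → R1=12+4=16
SUB R3, 1 → R3=3-1=2
CMP R3, 0  (cmp 2,0)
JGT body: taken
LOAD R7, [R1] → R7=M[16]=14
AND R7, 3 → R7=14&3=2
ADD R1, 4 → R1=16+4=20
SUB R3, 1 → R3=2-1=1
CMP R3, 0  (cmp 1,0)
JGT body: taken
LOAD R7, [R1] → R7=M[20]=2
AND R7, 3 → R7=2&3=2
ADD R1, 4 → R1=20+4=24
SUB R3, 1 → R3=1-1=0
CMP R3, 0  (cmp 0,0)
JGT body: not taken
SHL R7, 1 → R7=2<<1=4
STORE R7, [0] → M[0]=4
halt.

24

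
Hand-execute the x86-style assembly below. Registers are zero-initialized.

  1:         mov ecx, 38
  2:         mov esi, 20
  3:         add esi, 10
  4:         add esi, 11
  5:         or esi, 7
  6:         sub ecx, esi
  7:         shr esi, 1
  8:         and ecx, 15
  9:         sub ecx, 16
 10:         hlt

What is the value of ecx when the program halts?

after mov ecx, 38: ecx=38
after mov esi, 20: esi=20
after add esi, 10: esi=20+10=30
after add esi, 11: esi=30+11=41
after or esi, 7: esi=41|7=47
after sub ecx, esi: ecx=38-47=-9
after shr esi, 1: esi=47>>1=23
after and ecx, 15: ecx=(-9)&15=7
after sub ecx, 16: ecx=7-16=-9
halt.

-9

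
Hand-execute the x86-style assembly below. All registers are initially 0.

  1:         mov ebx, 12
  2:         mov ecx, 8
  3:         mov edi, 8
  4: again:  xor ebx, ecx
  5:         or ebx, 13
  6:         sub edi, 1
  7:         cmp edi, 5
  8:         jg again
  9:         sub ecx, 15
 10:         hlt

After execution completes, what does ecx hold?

ebx=12
ecx=8
edi=8
ebx=12^8=4
ebx=4|13=13
edi=8-1=7
cmp edi, 5  (cmp 7,5)
jg again: taken
ebx=13^8=5
ebx=5|13=13
edi=7-1=6
cmp edi, 5  (cmp 6,5)
jg again: taken
ebx=13^8=5
ebx=5|13=13
edi=6-1=5
cmp edi, 5  (cmp 5,5)
jg again: not taken
ecx=8-15=-7
halt.

-7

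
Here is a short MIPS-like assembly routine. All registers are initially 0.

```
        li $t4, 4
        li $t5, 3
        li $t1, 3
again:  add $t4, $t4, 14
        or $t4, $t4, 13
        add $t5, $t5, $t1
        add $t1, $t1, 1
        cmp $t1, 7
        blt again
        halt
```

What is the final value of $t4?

77

$t4=4
$t5=3
$t1=3
$t4=4+14=18
$t4=18|13=31
$t5=3+3=6
$t1=3+1=4
cmp $t1, 7  (cmp 4,7)
blt again: taken
$t4=31+14=45
$t4=45|13=45
$t5=6+4=10
$t1=4+1=5
cmp $t1, 7  (cmp 5,7)
blt again: taken
$t4=45+14=59
$t4=59|13=63
$t5=10+5=15
$t1=5+1=6
cmp $t1, 7  (cmp 6,7)
blt again: taken
$t4=63+14=77
$t4=77|13=77
$t5=15+6=21
$t1=6+1=7
cmp $t1, 7  (cmp 7,7)
blt again: not taken
halt.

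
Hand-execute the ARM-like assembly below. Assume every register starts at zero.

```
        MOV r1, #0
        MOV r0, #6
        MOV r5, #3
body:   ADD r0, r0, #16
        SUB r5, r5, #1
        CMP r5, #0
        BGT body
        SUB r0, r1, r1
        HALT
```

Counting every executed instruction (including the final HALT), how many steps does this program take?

after MOV r1, #0: r1=0
after MOV r0, #6: r0=6
after MOV r5, #3: r5=3
after ADD r0, r0, #16: r0=6+16=22
after SUB r5, r5, #1: r5=3-1=2
CMP r5, #0  (cmp 2,0)
BGT body: taken
after ADD r0, r0, #16: r0=22+16=38
after SUB r5, r5, #1: r5=2-1=1
CMP r5, #0  (cmp 1,0)
BGT body: taken
after ADD r0, r0, #16: r0=38+16=54
after SUB r5, r5, #1: r5=1-1=0
CMP r5, #0  (cmp 0,0)
BGT body: not taken
after SUB r0, r1, r1: r0=0-0=0
halt.
Total executed instructions: 17.

17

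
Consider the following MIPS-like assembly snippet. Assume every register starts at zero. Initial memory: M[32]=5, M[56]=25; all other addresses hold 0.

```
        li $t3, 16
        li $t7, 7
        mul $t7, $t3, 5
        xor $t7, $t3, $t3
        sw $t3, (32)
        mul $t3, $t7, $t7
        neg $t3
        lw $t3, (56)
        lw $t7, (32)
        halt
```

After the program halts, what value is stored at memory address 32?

16

li $t3, 16 → $t3=16
li $t7, 7 → $t7=7
mul $t7, $t3, 5 → $t7=16*5=80
xor $t7, $t3, $t3 → $t7=16^16=0
sw $t3, (32) → M[32]=16
mul $t3, $t7, $t7 → $t3=0*0=0
neg $t3 → $t3=-(0)=0
lw $t3, (56) → $t3=M[56]=25
lw $t7, (32) → $t7=M[32]=16
halt.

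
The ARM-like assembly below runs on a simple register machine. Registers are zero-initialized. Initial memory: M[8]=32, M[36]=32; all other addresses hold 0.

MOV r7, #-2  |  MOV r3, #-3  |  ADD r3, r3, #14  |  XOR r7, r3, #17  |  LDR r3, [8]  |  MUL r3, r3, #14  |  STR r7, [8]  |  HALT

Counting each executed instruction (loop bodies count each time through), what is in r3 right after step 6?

448

r7=-2
r3=-3
r3=(-3)+14=11
r7=11^17=26
r3=M[8]=32
r3=32*14=448
After step 6: r3 = 448.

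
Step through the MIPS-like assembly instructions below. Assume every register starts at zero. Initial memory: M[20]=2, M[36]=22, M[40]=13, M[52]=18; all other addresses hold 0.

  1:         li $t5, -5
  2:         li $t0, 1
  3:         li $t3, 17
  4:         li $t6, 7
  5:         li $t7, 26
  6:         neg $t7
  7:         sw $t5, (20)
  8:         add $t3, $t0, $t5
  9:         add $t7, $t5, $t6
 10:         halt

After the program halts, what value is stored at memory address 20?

$t5=-5
$t0=1
$t3=17
$t6=7
$t7=26
$t7=-(26)=-26
sw $t5, (20) → M[20]=-5
$t3=1+(-5)=-4
$t7=(-5)+7=2
halt.

-5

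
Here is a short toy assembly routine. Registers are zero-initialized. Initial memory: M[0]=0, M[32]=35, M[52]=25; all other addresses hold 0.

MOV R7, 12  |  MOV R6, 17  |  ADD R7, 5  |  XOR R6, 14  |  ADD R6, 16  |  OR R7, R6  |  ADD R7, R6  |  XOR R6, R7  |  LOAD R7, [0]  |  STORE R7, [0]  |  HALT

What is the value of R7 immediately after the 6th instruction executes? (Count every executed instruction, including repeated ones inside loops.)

63

after MOV R7, 12: R7=12
after MOV R6, 17: R6=17
after ADD R7, 5: R7=12+5=17
after XOR R6, 14: R6=17^14=31
after ADD R6, 16: R6=31+16=47
after OR R7, R6: R7=17|47=63
After step 6: R7 = 63.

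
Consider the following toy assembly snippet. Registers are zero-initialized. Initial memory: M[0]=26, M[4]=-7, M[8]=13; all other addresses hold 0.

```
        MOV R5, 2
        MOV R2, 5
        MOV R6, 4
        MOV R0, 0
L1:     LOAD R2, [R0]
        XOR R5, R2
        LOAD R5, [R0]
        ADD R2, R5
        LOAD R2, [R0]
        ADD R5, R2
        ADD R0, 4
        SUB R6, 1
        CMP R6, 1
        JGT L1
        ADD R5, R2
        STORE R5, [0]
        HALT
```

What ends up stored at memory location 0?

after MOV R5, 2: R5=2
after MOV R2, 5: R2=5
after MOV R6, 4: R6=4
after MOV R0, 0: R0=0
after LOAD R2, [R0]: R2=M[0]=26
after XOR R5, R2: R5=2^26=24
after LOAD R5, [R0]: R5=M[0]=26
after ADD R2, R5: R2=26+26=52
after LOAD R2, [R0]: R2=M[0]=26
after ADD R5, R2: R5=26+26=52
after ADD R0, 4: R0=0+4=4
after SUB R6, 1: R6=4-1=3
CMP R6, 1  (cmp 3,1)
JGT L1: taken
after LOAD R2, [R0]: R2=M[4]=-7
after XOR R5, R2: R5=52^(-7)=-51
after LOAD R5, [R0]: R5=M[4]=-7
after ADD R2, R5: R2=(-7)+(-7)=-14
after LOAD R2, [R0]: R2=M[4]=-7
after ADD R5, R2: R5=(-7)+(-7)=-14
after ADD R0, 4: R0=4+4=8
after SUB R6, 1: R6=3-1=2
CMP R6, 1  (cmp 2,1)
JGT L1: taken
after LOAD R2, [R0]: R2=M[8]=13
after XOR R5, R2: R5=(-14)^13=-1
after LOAD R5, [R0]: R5=M[8]=13
after ADD R2, R5: R2=13+13=26
after LOAD R2, [R0]: R2=M[8]=13
after ADD R5, R2: R5=13+13=26
after ADD R0, 4: R0=8+4=12
after SUB R6, 1: R6=2-1=1
CMP R6, 1  (cmp 1,1)
JGT L1: not taken
after ADD R5, R2: R5=26+13=39
STORE R5, [0] → M[0]=39
halt.

39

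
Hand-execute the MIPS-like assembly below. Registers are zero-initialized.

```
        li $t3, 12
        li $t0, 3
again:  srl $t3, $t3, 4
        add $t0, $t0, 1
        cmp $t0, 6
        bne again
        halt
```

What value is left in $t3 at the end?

0

after li $t3, 12: $t3=12
after li $t0, 3: $t0=3
after srl $t3, $t3, 4: $t3=12>>4=0
after add $t0, $t0, 1: $t0=3+1=4
cmp $t0, 6  (cmp 4,6)
bne again: taken
after srl $t3, $t3, 4: $t3=0>>4=0
after add $t0, $t0, 1: $t0=4+1=5
cmp $t0, 6  (cmp 5,6)
bne again: taken
after srl $t3, $t3, 4: $t3=0>>4=0
after add $t0, $t0, 1: $t0=5+1=6
cmp $t0, 6  (cmp 6,6)
bne again: not taken
halt.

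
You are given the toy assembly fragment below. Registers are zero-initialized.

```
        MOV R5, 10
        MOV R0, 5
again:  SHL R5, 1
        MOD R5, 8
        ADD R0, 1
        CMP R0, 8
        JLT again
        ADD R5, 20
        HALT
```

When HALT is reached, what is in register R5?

20

R5=10
R0=5
R5=10<<1=20
R5=20%8=4
R0=5+1=6
CMP R0, 8  (cmp 6,8)
JLT again: taken
R5=4<<1=8
R5=8%8=0
R0=6+1=7
CMP R0, 8  (cmp 7,8)
JLT again: taken
R5=0<<1=0
R5=0%8=0
R0=7+1=8
CMP R0, 8  (cmp 8,8)
JLT again: not taken
R5=0+20=20
halt.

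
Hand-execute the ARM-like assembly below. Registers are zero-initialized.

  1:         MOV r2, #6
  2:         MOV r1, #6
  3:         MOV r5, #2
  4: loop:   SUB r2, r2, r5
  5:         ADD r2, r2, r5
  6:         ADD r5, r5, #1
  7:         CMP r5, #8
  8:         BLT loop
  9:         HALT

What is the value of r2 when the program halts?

MOV r2, #6 → r2=6
MOV r1, #6 → r1=6
MOV r5, #2 → r5=2
SUB r2, r2, r5 → r2=6-2=4
ADD r2, r2, r5 → r2=4+2=6
ADD r5, r5, #1 → r5=2+1=3
CMP r5, #8  (cmp 3,8)
BLT loop: taken
SUB r2, r2, r5 → r2=6-3=3
ADD r2, r2, r5 → r2=3+3=6
ADD r5, r5, #1 → r5=3+1=4
CMP r5, #8  (cmp 4,8)
BLT loop: taken
SUB r2, r2, r5 → r2=6-4=2
ADD r2, r2, r5 → r2=2+4=6
ADD r5, r5, #1 → r5=4+1=5
CMP r5, #8  (cmp 5,8)
BLT loop: taken
SUB r2, r2, r5 → r2=6-5=1
ADD r2, r2, r5 → r2=1+5=6
ADD r5, r5, #1 → r5=5+1=6
CMP r5, #8  (cmp 6,8)
BLT loop: taken
SUB r2, r2, r5 → r2=6-6=0
ADD r2, r2, r5 → r2=0+6=6
ADD r5, r5, #1 → r5=6+1=7
CMP r5, #8  (cmp 7,8)
BLT loop: taken
SUB r2, r2, r5 → r2=6-7=-1
ADD r2, r2, r5 → r2=(-1)+7=6
ADD r5, r5, #1 → r5=7+1=8
CMP r5, #8  (cmp 8,8)
BLT loop: not taken
halt.

6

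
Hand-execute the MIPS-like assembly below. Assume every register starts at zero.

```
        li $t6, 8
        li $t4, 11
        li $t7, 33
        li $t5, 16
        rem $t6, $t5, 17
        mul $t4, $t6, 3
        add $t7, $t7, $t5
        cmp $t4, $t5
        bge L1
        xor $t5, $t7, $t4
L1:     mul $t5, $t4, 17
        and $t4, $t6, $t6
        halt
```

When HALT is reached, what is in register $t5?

li $t6, 8 → $t6=8
li $t4, 11 → $t4=11
li $t7, 33 → $t7=33
li $t5, 16 → $t5=16
rem $t6, $t5, 17 → $t6=16%17=16
mul $t4, $t6, 3 → $t4=16*3=48
add $t7, $t7, $t5 → $t7=33+16=49
cmp $t4, $t5  (cmp 48,16)
bge L1: taken
mul $t5, $t4, 17 → $t5=48*17=816
and $t4, $t6, $t6 → $t4=16&16=16
halt.

816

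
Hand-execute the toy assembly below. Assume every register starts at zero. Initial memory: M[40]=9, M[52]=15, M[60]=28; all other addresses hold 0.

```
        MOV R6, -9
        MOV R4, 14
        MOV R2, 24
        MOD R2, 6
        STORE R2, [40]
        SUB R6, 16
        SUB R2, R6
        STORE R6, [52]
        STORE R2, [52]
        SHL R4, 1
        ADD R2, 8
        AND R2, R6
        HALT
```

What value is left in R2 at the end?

33

R6=-9
R4=14
R2=24
R2=24%6=0
STORE R2, [40] → M[40]=0
R6=(-9)-16=-25
R2=0-(-25)=25
STORE R6, [52] → M[52]=-25
STORE R2, [52] → M[52]=25
R4=14<<1=28
R2=25+8=33
R2=33&(-25)=33
halt.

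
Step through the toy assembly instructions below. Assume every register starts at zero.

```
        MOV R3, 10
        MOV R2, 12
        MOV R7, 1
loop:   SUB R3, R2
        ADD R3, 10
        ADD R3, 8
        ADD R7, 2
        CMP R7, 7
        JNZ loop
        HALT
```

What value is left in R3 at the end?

MOV R3, 10 → R3=10
MOV R2, 12 → R2=12
MOV R7, 1 → R7=1
SUB R3, R2 → R3=10-12=-2
ADD R3, 10 → R3=(-2)+10=8
ADD R3, 8 → R3=8+8=16
ADD R7, 2 → R7=1+2=3
CMP R7, 7  (cmp 3,7)
JNZ loop: taken
SUB R3, R2 → R3=16-12=4
ADD R3, 10 → R3=4+10=14
ADD R3, 8 → R3=14+8=22
ADD R7, 2 → R7=3+2=5
CMP R7, 7  (cmp 5,7)
JNZ loop: taken
SUB R3, R2 → R3=22-12=10
ADD R3, 10 → R3=10+10=20
ADD R3, 8 → R3=20+8=28
ADD R7, 2 → R7=5+2=7
CMP R7, 7  (cmp 7,7)
JNZ loop: not taken
halt.

28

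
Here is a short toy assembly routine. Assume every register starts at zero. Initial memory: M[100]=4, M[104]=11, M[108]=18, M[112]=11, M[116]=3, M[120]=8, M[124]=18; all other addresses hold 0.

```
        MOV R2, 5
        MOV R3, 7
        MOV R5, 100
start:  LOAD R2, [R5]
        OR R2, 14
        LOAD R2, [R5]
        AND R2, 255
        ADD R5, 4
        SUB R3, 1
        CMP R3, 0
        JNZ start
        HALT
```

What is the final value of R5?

MOV R2, 5 → R2=5
MOV R3, 7 → R3=7
MOV R5, 100 → R5=100
LOAD R2, [R5] → R2=M[100]=4
OR R2, 14 → R2=4|14=14
LOAD R2, [R5] → R2=M[100]=4
AND R2, 255 → R2=4&255=4
ADD R5, 4 → R5=100+4=104
SUB R3, 1 → R3=7-1=6
CMP R3, 0  (cmp 6,0)
JNZ start: taken
LOAD R2, [R5] → R2=M[104]=11
OR R2, 14 → R2=11|14=15
LOAD R2, [R5] → R2=M[104]=11
AND R2, 255 → R2=11&255=11
ADD R5, 4 → R5=104+4=108
SUB R3, 1 → R3=6-1=5
CMP R3, 0  (cmp 5,0)
JNZ start: taken
LOAD R2, [R5] → R2=M[108]=18
OR R2, 14 → R2=18|14=30
LOAD R2, [R5] → R2=M[108]=18
AND R2, 255 → R2=18&255=18
ADD R5, 4 → R5=108+4=112
SUB R3, 1 → R3=5-1=4
CMP R3, 0  (cmp 4,0)
JNZ start: taken
LOAD R2, [R5] → R2=M[112]=11
OR R2, 14 → R2=11|14=15
LOAD R2, [R5] → R2=M[112]=11
AND R2, 255 → R2=11&255=11
ADD R5, 4 → R5=112+4=116
SUB R3, 1 → R3=4-1=3
CMP R3, 0  (cmp 3,0)
JNZ start: taken
LOAD R2, [R5] → R2=M[116]=3
OR R2, 14 → R2=3|14=15
LOAD R2, [R5] → R2=M[116]=3
AND R2, 255 → R2=3&255=3
ADD R5, 4 → R5=116+4=120
SUB R3, 1 → R3=3-1=2
CMP R3, 0  (cmp 2,0)
JNZ start: taken
LOAD R2, [R5] → R2=M[120]=8
OR R2, 14 → R2=8|14=14
LOAD R2, [R5] → R2=M[120]=8
AND R2, 255 → R2=8&255=8
ADD R5, 4 → R5=120+4=124
SUB R3, 1 → R3=2-1=1
CMP R3, 0  (cmp 1,0)
JNZ start: taken
LOAD R2, [R5] → R2=M[124]=18
OR R2, 14 → R2=18|14=30
LOAD R2, [R5] → R2=M[124]=18
AND R2, 255 → R2=18&255=18
ADD R5, 4 → R5=124+4=128
SUB R3, 1 → R3=1-1=0
CMP R3, 0  (cmp 0,0)
JNZ start: not taken
halt.

128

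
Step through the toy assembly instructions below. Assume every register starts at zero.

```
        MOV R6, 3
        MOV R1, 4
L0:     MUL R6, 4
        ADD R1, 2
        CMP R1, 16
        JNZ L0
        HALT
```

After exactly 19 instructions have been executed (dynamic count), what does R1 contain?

after MOV R6, 3: R6=3
after MOV R1, 4: R1=4
after MUL R6, 4: R6=3*4=12
after ADD R1, 2: R1=4+2=6
CMP R1, 16  (cmp 6,16)
JNZ L0: taken
after MUL R6, 4: R6=12*4=48
after ADD R1, 2: R1=6+2=8
CMP R1, 16  (cmp 8,16)
JNZ L0: taken
after MUL R6, 4: R6=48*4=192
after ADD R1, 2: R1=8+2=10
CMP R1, 16  (cmp 10,16)
JNZ L0: taken
after MUL R6, 4: R6=192*4=768
after ADD R1, 2: R1=10+2=12
CMP R1, 16  (cmp 12,16)
JNZ L0: taken
after MUL R6, 4: R6=768*4=3072
After step 19: R1 = 12.

12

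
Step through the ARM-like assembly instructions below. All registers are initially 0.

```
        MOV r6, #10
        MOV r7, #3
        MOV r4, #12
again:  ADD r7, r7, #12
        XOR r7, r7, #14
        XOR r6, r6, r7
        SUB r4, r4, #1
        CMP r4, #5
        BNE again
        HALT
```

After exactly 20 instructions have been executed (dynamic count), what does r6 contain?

9

r6=10
r7=3
r4=12
r7=3+12=15
r7=15^14=1
r6=10^1=11
r4=12-1=11
CMP r4, #5  (cmp 11,5)
BNE again: taken
r7=1+12=13
r7=13^14=3
r6=11^3=8
r4=11-1=10
CMP r4, #5  (cmp 10,5)
BNE again: taken
r7=3+12=15
r7=15^14=1
r6=8^1=9
r4=10-1=9
CMP r4, #5  (cmp 9,5)
After step 20: r6 = 9.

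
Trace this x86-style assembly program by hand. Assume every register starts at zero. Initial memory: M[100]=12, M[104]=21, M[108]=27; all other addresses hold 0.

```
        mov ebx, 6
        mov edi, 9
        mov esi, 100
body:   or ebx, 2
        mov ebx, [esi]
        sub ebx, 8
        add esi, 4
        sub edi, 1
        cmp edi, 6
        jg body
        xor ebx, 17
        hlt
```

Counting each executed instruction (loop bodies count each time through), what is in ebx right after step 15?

13

after mov ebx, 6: ebx=6
after mov edi, 9: edi=9
after mov esi, 100: esi=100
after or ebx, 2: ebx=6|2=6
after mov ebx, [esi]: ebx=M[100]=12
after sub ebx, 8: ebx=12-8=4
after add esi, 4: esi=100+4=104
after sub edi, 1: edi=9-1=8
cmp edi, 6  (cmp 8,6)
jg body: taken
after or ebx, 2: ebx=4|2=6
after mov ebx, [esi]: ebx=M[104]=21
after sub ebx, 8: ebx=21-8=13
after add esi, 4: esi=104+4=108
after sub edi, 1: edi=8-1=7
After step 15: ebx = 13.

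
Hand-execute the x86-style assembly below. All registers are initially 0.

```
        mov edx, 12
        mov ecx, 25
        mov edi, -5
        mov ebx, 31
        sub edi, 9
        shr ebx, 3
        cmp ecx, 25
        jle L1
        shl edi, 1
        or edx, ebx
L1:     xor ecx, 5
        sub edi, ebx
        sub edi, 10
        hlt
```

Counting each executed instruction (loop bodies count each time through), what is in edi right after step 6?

mov edx, 12 → edx=12
mov ecx, 25 → ecx=25
mov edi, -5 → edi=-5
mov ebx, 31 → ebx=31
sub edi, 9 → edi=(-5)-9=-14
shr ebx, 3 → ebx=31>>3=3
After step 6: edi = -14.

-14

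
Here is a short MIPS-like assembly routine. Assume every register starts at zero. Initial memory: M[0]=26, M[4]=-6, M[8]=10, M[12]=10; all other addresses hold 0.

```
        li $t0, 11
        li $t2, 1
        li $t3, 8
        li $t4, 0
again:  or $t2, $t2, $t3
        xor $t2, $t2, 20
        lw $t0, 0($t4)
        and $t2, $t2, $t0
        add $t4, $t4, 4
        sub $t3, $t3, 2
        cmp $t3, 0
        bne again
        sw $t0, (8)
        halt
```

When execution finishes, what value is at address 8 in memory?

$t0=11
$t2=1
$t3=8
$t4=0
$t2=1|8=9
$t2=9^20=29
$t0=M[0]=26
$t2=29&26=24
$t4=0+4=4
$t3=8-2=6
cmp $t3, 0  (cmp 6,0)
bne again: taken
$t2=24|6=30
$t2=30^20=10
$t0=M[4]=-6
$t2=10&(-6)=10
$t4=4+4=8
$t3=6-2=4
cmp $t3, 0  (cmp 4,0)
bne again: taken
$t2=10|4=14
$t2=14^20=26
$t0=M[8]=10
$t2=26&10=10
$t4=8+4=12
$t3=4-2=2
cmp $t3, 0  (cmp 2,0)
bne again: taken
$t2=10|2=10
$t2=10^20=30
$t0=M[12]=10
$t2=30&10=10
$t4=12+4=16
$t3=2-2=0
cmp $t3, 0  (cmp 0,0)
bne again: not taken
sw $t0, (8) → M[8]=10
halt.

10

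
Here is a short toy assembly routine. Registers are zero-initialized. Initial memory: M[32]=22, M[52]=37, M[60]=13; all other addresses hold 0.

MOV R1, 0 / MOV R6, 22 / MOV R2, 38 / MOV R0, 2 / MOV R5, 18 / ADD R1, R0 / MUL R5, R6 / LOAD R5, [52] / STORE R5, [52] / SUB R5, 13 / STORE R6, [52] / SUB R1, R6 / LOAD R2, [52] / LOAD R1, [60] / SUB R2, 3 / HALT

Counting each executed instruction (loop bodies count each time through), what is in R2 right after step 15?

MOV R1, 0 → R1=0
MOV R6, 22 → R6=22
MOV R2, 38 → R2=38
MOV R0, 2 → R0=2
MOV R5, 18 → R5=18
ADD R1, R0 → R1=0+2=2
MUL R5, R6 → R5=18*22=396
LOAD R5, [52] → R5=M[52]=37
STORE R5, [52] → M[52]=37
SUB R5, 13 → R5=37-13=24
STORE R6, [52] → M[52]=22
SUB R1, R6 → R1=2-22=-20
LOAD R2, [52] → R2=M[52]=22
LOAD R1, [60] → R1=M[60]=13
SUB R2, 3 → R2=22-3=19
After step 15: R2 = 19.

19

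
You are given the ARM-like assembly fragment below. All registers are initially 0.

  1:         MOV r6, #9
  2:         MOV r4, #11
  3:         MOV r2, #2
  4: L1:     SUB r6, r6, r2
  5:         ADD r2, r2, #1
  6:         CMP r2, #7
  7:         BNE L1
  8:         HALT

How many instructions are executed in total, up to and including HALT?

24

MOV r6, #9 → r6=9
MOV r4, #11 → r4=11
MOV r2, #2 → r2=2
SUB r6, r6, r2 → r6=9-2=7
ADD r2, r2, #1 → r2=2+1=3
CMP r2, #7  (cmp 3,7)
BNE L1: taken
SUB r6, r6, r2 → r6=7-3=4
ADD r2, r2, #1 → r2=3+1=4
CMP r2, #7  (cmp 4,7)
BNE L1: taken
SUB r6, r6, r2 → r6=4-4=0
ADD r2, r2, #1 → r2=4+1=5
CMP r2, #7  (cmp 5,7)
BNE L1: taken
SUB r6, r6, r2 → r6=0-5=-5
ADD r2, r2, #1 → r2=5+1=6
CMP r2, #7  (cmp 6,7)
BNE L1: taken
SUB r6, r6, r2 → r6=(-5)-6=-11
ADD r2, r2, #1 → r2=6+1=7
CMP r2, #7  (cmp 7,7)
BNE L1: not taken
halt.
Total executed instructions: 24.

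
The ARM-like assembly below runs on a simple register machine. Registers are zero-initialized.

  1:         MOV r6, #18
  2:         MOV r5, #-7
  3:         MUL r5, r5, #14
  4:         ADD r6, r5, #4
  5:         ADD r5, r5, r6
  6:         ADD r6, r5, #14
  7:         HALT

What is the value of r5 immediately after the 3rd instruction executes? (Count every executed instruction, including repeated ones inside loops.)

r6=18
r5=-7
r5=(-7)*14=-98
After step 3: r5 = -98.

-98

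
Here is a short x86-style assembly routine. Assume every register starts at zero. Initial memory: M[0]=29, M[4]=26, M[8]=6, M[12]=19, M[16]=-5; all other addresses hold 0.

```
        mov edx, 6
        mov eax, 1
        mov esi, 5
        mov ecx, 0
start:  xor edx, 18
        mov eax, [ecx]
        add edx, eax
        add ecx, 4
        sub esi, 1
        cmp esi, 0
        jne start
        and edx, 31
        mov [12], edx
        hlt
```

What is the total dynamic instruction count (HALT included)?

after mov edx, 6: edx=6
after mov eax, 1: eax=1
after mov esi, 5: esi=5
after mov ecx, 0: ecx=0
after xor edx, 18: edx=6^18=20
after mov eax, [ecx]: eax=M[0]=29
after add edx, eax: edx=20+29=49
after add ecx, 4: ecx=0+4=4
after sub esi, 1: esi=5-1=4
cmp esi, 0  (cmp 4,0)
jne start: taken
after xor edx, 18: edx=49^18=35
after mov eax, [ecx]: eax=M[4]=26
after add edx, eax: edx=35+26=61
after add ecx, 4: ecx=4+4=8
after sub esi, 1: esi=4-1=3
cmp esi, 0  (cmp 3,0)
jne start: taken
after xor edx, 18: edx=61^18=47
after mov eax, [ecx]: eax=M[8]=6
after add edx, eax: edx=47+6=53
after add ecx, 4: ecx=8+4=12
after sub esi, 1: esi=3-1=2
cmp esi, 0  (cmp 2,0)
jne start: taken
after xor edx, 18: edx=53^18=39
after mov eax, [ecx]: eax=M[12]=19
after add edx, eax: edx=39+19=58
after add ecx, 4: ecx=12+4=16
after sub esi, 1: esi=2-1=1
cmp esi, 0  (cmp 1,0)
jne start: taken
after xor edx, 18: edx=58^18=40
after mov eax, [ecx]: eax=M[16]=-5
after add edx, eax: edx=40+(-5)=35
after add ecx, 4: ecx=16+4=20
after sub esi, 1: esi=1-1=0
cmp esi, 0  (cmp 0,0)
jne start: not taken
after and edx, 31: edx=35&31=3
mov [12], edx → M[12]=3
halt.
Total executed instructions: 42.

42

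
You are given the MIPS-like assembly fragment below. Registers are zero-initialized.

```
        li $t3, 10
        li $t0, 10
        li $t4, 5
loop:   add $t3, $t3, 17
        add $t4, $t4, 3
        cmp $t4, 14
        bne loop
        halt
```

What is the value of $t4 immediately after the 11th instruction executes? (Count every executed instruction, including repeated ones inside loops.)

11

after li $t3, 10: $t3=10
after li $t0, 10: $t0=10
after li $t4, 5: $t4=5
after add $t3, $t3, 17: $t3=10+17=27
after add $t4, $t4, 3: $t4=5+3=8
cmp $t4, 14  (cmp 8,14)
bne loop: taken
after add $t3, $t3, 17: $t3=27+17=44
after add $t4, $t4, 3: $t4=8+3=11
cmp $t4, 14  (cmp 11,14)
bne loop: taken
After step 11: $t4 = 11.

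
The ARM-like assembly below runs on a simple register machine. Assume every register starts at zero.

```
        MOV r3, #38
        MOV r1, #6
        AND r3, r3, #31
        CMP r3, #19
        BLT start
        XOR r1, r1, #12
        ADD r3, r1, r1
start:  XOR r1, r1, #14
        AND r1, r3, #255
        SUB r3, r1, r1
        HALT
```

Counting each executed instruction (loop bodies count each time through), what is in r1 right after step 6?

8

r3=38
r1=6
r3=38&31=6
CMP r3, #19  (cmp 6,19)
BLT start: taken
r1=6^14=8
After step 6: r1 = 8.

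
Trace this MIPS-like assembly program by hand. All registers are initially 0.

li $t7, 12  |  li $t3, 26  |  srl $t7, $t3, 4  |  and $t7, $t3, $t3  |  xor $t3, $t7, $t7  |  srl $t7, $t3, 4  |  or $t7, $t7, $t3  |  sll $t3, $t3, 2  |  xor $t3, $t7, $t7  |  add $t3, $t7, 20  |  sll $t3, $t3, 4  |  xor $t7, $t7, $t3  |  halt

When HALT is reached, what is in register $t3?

320

li $t7, 12 → $t7=12
li $t3, 26 → $t3=26
srl $t7, $t3, 4 → $t7=26>>4=1
and $t7, $t3, $t3 → $t7=26&26=26
xor $t3, $t7, $t7 → $t3=26^26=0
srl $t7, $t3, 4 → $t7=0>>4=0
or $t7, $t7, $t3 → $t7=0|0=0
sll $t3, $t3, 2 → $t3=0<<2=0
xor $t3, $t7, $t7 → $t3=0^0=0
add $t3, $t7, 20 → $t3=0+20=20
sll $t3, $t3, 4 → $t3=20<<4=320
xor $t7, $t7, $t3 → $t7=0^320=320
halt.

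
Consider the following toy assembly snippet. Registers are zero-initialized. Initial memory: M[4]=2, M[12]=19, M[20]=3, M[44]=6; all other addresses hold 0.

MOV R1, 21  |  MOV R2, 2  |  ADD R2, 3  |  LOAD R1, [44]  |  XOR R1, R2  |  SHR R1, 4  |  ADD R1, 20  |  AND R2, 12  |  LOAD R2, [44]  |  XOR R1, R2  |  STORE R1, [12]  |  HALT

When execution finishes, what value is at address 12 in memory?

18

MOV R1, 21 → R1=21
MOV R2, 2 → R2=2
ADD R2, 3 → R2=2+3=5
LOAD R1, [44] → R1=M[44]=6
XOR R1, R2 → R1=6^5=3
SHR R1, 4 → R1=3>>4=0
ADD R1, 20 → R1=0+20=20
AND R2, 12 → R2=5&12=4
LOAD R2, [44] → R2=M[44]=6
XOR R1, R2 → R1=20^6=18
STORE R1, [12] → M[12]=18
halt.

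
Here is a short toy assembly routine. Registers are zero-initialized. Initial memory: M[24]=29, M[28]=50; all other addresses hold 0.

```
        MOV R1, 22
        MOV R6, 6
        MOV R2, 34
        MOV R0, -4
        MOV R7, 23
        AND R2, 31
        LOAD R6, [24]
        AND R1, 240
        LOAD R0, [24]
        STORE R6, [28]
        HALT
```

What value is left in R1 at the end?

MOV R1, 22 → R1=22
MOV R6, 6 → R6=6
MOV R2, 34 → R2=34
MOV R0, -4 → R0=-4
MOV R7, 23 → R7=23
AND R2, 31 → R2=34&31=2
LOAD R6, [24] → R6=M[24]=29
AND R1, 240 → R1=22&240=16
LOAD R0, [24] → R0=M[24]=29
STORE R6, [28] → M[28]=29
halt.

16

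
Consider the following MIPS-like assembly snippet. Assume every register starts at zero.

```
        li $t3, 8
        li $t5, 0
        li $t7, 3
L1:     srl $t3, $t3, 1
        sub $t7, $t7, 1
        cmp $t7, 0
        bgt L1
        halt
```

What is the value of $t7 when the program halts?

after li $t3, 8: $t3=8
after li $t5, 0: $t5=0
after li $t7, 3: $t7=3
after srl $t3, $t3, 1: $t3=8>>1=4
after sub $t7, $t7, 1: $t7=3-1=2
cmp $t7, 0  (cmp 2,0)
bgt L1: taken
after srl $t3, $t3, 1: $t3=4>>1=2
after sub $t7, $t7, 1: $t7=2-1=1
cmp $t7, 0  (cmp 1,0)
bgt L1: taken
after srl $t3, $t3, 1: $t3=2>>1=1
after sub $t7, $t7, 1: $t7=1-1=0
cmp $t7, 0  (cmp 0,0)
bgt L1: not taken
halt.

0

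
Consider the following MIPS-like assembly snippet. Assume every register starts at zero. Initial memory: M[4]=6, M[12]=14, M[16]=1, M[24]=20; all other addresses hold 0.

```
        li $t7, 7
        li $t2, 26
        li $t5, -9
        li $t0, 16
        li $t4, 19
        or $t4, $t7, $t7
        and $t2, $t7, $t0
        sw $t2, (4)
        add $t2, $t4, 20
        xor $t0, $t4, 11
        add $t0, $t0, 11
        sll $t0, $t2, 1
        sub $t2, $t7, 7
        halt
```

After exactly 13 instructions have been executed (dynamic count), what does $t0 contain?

li $t7, 7 → $t7=7
li $t2, 26 → $t2=26
li $t5, -9 → $t5=-9
li $t0, 16 → $t0=16
li $t4, 19 → $t4=19
or $t4, $t7, $t7 → $t4=7|7=7
and $t2, $t7, $t0 → $t2=7&16=0
sw $t2, (4) → M[4]=0
add $t2, $t4, 20 → $t2=7+20=27
xor $t0, $t4, 11 → $t0=7^11=12
add $t0, $t0, 11 → $t0=12+11=23
sll $t0, $t2, 1 → $t0=27<<1=54
sub $t2, $t7, 7 → $t2=7-7=0
After step 13: $t0 = 54.

54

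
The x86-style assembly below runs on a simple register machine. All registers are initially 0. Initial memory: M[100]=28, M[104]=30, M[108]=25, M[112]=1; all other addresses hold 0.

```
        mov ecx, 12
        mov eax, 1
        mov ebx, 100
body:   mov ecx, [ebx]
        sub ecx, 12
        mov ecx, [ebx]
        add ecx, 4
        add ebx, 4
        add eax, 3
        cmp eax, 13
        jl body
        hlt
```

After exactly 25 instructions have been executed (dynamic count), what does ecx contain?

29

mov ecx, 12 → ecx=12
mov eax, 1 → eax=1
mov ebx, 100 → ebx=100
mov ecx, [ebx] → ecx=M[100]=28
sub ecx, 12 → ecx=28-12=16
mov ecx, [ebx] → ecx=M[100]=28
add ecx, 4 → ecx=28+4=32
add ebx, 4 → ebx=100+4=104
add eax, 3 → eax=1+3=4
cmp eax, 13  (cmp 4,13)
jl body: taken
mov ecx, [ebx] → ecx=M[104]=30
sub ecx, 12 → ecx=30-12=18
mov ecx, [ebx] → ecx=M[104]=30
add ecx, 4 → ecx=30+4=34
add ebx, 4 → ebx=104+4=108
add eax, 3 → eax=4+3=7
cmp eax, 13  (cmp 7,13)
jl body: taken
mov ecx, [ebx] → ecx=M[108]=25
sub ecx, 12 → ecx=25-12=13
mov ecx, [ebx] → ecx=M[108]=25
add ecx, 4 → ecx=25+4=29
add ebx, 4 → ebx=108+4=112
add eax, 3 → eax=7+3=10
After step 25: ecx = 29.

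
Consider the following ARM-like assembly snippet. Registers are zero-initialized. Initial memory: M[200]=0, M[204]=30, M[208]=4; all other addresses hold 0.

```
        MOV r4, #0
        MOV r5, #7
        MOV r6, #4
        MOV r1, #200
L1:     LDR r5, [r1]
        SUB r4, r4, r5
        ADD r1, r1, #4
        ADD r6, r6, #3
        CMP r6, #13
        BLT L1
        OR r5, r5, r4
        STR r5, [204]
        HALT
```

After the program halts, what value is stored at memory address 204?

MOV r4, #0 → r4=0
MOV r5, #7 → r5=7
MOV r6, #4 → r6=4
MOV r1, #200 → r1=200
LDR r5, [r1] → r5=M[200]=0
SUB r4, r4, r5 → r4=0-0=0
ADD r1, r1, #4 → r1=200+4=204
ADD r6, r6, #3 → r6=4+3=7
CMP r6, #13  (cmp 7,13)
BLT L1: taken
LDR r5, [r1] → r5=M[204]=30
SUB r4, r4, r5 → r4=0-30=-30
ADD r1, r1, #4 → r1=204+4=208
ADD r6, r6, #3 → r6=7+3=10
CMP r6, #13  (cmp 10,13)
BLT L1: taken
LDR r5, [r1] → r5=M[208]=4
SUB r4, r4, r5 → r4=(-30)-4=-34
ADD r1, r1, #4 → r1=208+4=212
ADD r6, r6, #3 → r6=10+3=13
CMP r6, #13  (cmp 13,13)
BLT L1: not taken
OR r5, r5, r4 → r5=4|(-34)=-34
STR r5, [204] → M[204]=-34
halt.

-34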